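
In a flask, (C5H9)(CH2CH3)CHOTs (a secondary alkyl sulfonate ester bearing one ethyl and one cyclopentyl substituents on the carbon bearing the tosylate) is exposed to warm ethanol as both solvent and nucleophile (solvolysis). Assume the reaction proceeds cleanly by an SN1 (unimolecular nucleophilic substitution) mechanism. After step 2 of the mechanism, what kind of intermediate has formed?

tertiary carbocation

Step 1: Unassisted departure of TsO⁻ (taking the C–O bonding pair) generates a secondary carbocation.
Step 2: A 1,2-hydride shift from the adjacent cyclopentyl carbon moves the positive charge from the secondary centre to an adjacent carbon, generating a more stable tertiary carbocation.
After step 2 the species present is a tertiary carbocation.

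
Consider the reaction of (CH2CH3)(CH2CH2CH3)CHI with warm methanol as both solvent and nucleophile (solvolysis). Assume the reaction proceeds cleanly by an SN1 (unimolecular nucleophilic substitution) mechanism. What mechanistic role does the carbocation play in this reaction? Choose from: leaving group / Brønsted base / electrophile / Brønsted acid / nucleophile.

electrophile

Step 2: A lone pair on the oxygen of CH3OH attacks the carbocation, forming a new C–O σ-bond and an oxonium ion.
The carbocation accepts an electron pair into an empty or π* orbital — it is the electrophile.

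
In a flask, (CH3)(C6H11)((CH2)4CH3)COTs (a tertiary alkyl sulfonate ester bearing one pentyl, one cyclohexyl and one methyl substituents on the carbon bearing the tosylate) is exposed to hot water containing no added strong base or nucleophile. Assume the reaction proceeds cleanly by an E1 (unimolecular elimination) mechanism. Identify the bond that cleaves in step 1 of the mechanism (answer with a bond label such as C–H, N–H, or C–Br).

Step 1: Ionisation: the C–O σ-bond cleaves heterolytically; both bonding electrons depart with TsO⁻, leaving a tertiary carbocation at the α-carbon.
The bond broken in this step is the C–O bond.

C–O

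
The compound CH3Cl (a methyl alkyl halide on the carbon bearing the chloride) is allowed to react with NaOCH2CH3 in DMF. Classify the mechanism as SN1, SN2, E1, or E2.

Conditions: a methyl substrate with a strong nucleophile in the polar aprotic solvent DMF.
These conditions are the textbook signature of the SN2 pathway.
An unhindered substrate with a strong nucleophile in a polar aprotic solvent favours one-step backside displacement.

SN2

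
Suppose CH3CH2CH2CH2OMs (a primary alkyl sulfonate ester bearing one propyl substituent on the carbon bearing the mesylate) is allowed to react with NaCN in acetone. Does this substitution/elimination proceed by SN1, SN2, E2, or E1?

SN2

Conditions: a primary substrate with a strong nucleophile in the polar aprotic solvent acetone.
These conditions are the textbook signature of the SN2 pathway.
An unhindered substrate with a strong nucleophile in a polar aprotic solvent favours one-step backside displacement.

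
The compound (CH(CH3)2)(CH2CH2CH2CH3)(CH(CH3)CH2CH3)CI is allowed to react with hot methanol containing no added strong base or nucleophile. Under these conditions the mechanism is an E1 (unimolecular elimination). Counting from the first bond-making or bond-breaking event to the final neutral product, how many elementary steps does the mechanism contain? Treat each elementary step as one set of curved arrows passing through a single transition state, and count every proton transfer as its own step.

Step 1: Ionisation: the C–I σ-bond cleaves heterolytically; both bonding electrons depart with I⁻, leaving a tertiary carbocation at the α-carbon.
(No 1,2-shift: no single shift to an adjacent carbon would give a more stable cation.)
Step 2: A weak base (a methanol molecule from the solvent) removes a proton from a carbon adjacent to the cationic centre; the electrons of that C–H bond become the new π(C=C) bond, giving the alkene.
Total: 2 elementary steps.

2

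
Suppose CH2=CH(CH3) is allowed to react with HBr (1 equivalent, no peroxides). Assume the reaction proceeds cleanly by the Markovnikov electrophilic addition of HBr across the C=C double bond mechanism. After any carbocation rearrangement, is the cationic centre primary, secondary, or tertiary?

Step 1: Electrophilic addition begins with the π(C=C) electrons forming a bond to the proton of HBr. Following Markovnikov's rule, the resulting cation is secondary. The H–Br bond breaks heterolytically, releasing Br⁻.
No single 1,2-shift to an adjacent carbon would give a more-substituted cation, so no rearrangement occurs.

secondary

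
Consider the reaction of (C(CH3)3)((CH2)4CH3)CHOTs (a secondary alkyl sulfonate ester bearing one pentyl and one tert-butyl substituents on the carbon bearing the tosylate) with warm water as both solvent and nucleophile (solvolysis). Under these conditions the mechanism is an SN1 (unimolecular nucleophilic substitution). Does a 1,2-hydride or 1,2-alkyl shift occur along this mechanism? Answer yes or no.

yes

The first-formed carbocation is secondary.
The adjacent tert-butyl carbon has no hydrogen but bears methyl groups; migration of one methyl with its bonding pair (a 1,2-methyl shift) places the charge on a tertiary centre.
Tertiary is more stable than secondary, so the shift occurs.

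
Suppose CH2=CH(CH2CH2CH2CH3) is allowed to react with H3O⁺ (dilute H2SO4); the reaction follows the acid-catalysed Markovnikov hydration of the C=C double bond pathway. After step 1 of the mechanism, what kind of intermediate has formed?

secondary carbocation

Step 1: Protonation of the alkene by H3O⁺: the π bond acts as the nucleophile and picks up H⁺, giving the more stable (Markovnikov) secondary carbocation. H2O is released.
After step 1 the species present is a secondary carbocation.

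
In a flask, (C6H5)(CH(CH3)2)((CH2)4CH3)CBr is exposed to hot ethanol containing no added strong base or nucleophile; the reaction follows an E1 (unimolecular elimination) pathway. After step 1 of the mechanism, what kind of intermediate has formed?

Step 1: Ionisation: the C–Br σ-bond cleaves heterolytically; both bonding electrons depart with Br⁻, leaving a tertiary carbocation at the α-carbon.
After step 1 the species present is a tertiary carbocation.

tertiary carbocation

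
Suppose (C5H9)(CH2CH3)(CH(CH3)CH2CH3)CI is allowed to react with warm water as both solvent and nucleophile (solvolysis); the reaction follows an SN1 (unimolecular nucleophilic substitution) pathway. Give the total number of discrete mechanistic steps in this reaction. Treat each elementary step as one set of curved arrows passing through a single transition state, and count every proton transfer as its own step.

3

Step 1: Unassisted departure of I⁻ (taking the C–I bonding pair) generates a tertiary carbocation.
(No 1,2-shift: no single shift to an adjacent carbon would give a more stable cation.)
Step 2: Nucleophilic capture: the oxygen of H2O bonds to the cationic carbon, producing an oxonium-ion intermediate.
Step 3: Proton transfer from the O–H of the oxonium ion to a solvent molecule delivers the neutral alcohol.
Total: 3 elementary steps.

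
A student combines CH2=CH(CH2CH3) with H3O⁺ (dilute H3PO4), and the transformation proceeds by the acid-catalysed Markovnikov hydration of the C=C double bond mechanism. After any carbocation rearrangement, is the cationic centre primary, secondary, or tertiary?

Step 1: The π electrons of the C=C bond attack a proton of H3O⁺; Markovnikov addition places the new C–H on the less-substituted alkene carbon, so the positive charge ends up on the more-substituted carbon — a secondary carbocation. H2O is released.
No single 1,2-shift to an adjacent carbon would give a more-substituted cation, so no rearrangement occurs.

secondary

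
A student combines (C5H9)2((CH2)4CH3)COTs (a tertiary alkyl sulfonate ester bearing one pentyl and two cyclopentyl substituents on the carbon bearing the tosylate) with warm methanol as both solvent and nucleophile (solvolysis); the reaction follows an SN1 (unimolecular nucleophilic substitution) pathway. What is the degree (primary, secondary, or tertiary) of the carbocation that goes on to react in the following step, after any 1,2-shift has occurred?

tertiary

Step 1: The C–O bond breaks with both electrons going to the tosylate; TsO⁻ leaves and a tertiary carbocation remains.
No single 1,2-shift to an adjacent carbon would give a more-substituted cation, so no rearrangement occurs.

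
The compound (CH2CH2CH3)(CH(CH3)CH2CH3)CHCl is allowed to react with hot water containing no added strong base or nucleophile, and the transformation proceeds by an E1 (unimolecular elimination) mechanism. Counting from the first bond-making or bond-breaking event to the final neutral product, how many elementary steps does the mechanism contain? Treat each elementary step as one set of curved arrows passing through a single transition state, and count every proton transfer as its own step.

Step 1: Unassisted departure of Cl⁻ (taking the C–Cl bonding pair) generates a secondary carbocation.
Step 2: A hydride (H with its bonding pair) migrates from the adjacent sec-butyl carbon to the cationic centre — a 1,2-hydride shift — upgrading the secondary cation to a tertiary one.
Step 3: Loss of a β-proton to a water molecule of the solvent: the C–H bonding pair collapses toward the cationic carbon to form the C=C π bond, yielding the alkene.
Total: 3 elementary steps.

3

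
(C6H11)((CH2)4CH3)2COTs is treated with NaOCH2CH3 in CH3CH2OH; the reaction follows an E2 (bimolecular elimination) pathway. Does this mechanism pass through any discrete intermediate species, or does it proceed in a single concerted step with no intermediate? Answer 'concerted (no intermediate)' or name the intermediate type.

concerted (no intermediate)

In one step, CH3CH2O⁻ pulls off a β-proton, the C–O bond cleaves, and a C=C double bond forms between the α- and β-carbons (E2, anti elimination).
All bond changes occur in one transition state; no discrete intermediate is formed.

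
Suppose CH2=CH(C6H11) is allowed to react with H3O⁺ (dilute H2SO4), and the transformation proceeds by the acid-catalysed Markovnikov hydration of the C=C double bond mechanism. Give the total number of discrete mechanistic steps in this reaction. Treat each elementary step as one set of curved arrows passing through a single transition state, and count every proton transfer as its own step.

Step 1: Electrophilic addition begins with the π(C=C) electrons forming a bond to the proton of H3O⁺. Following Markovnikov's rule, the resulting cation is secondary. H2O is released.
Step 2: A hydride (H with its bonding pair) migrates from the adjacent cyclohexyl carbon to the cationic centre — a 1,2-hydride shift — upgrading the secondary cation to a tertiary one.
Step 3: Water acts as the nucleophile: an oxygen lone pair bonds to the cationic carbon, giving an oxonium-ion intermediate.
Step 4: Proton transfer from the O–H of the oxonium ion to H2O completes the catalytic cycle and yields the alcohol.
Total: 4 elementary steps.

4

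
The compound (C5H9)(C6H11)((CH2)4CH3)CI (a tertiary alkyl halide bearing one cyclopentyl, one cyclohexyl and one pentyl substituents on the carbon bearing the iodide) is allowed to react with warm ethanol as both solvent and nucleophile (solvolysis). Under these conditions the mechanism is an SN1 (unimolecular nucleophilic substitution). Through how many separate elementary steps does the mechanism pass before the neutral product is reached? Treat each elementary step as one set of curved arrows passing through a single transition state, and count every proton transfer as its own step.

Step 1: Unassisted departure of I⁻ (taking the C–I bonding pair) generates a tertiary carbocation.
(No 1,2-shift: no single shift to an adjacent carbon would give a more stable cation.)
Step 2: CH3CH2OH donates an oxygen lone pair into the empty p orbital of the cation, giving a protonated ether (an oxonium ion).
Step 3: Deprotonation of the oxonium oxygen by solvent ethanol yields the neutral ether.
Total: 3 elementary steps.

3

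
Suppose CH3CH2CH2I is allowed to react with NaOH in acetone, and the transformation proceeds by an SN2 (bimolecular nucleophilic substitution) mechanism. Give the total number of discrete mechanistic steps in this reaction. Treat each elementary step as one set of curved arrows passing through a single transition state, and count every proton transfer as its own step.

Step 1: The hydroxide nucleophile donates a lone pair from O to the α-carbon in a backside attack; simultaneously the C–I σ-bond breaks and both of its electrons leave with I⁻. One concerted step with inversion of configuration.
Total: 1 elementary step.

1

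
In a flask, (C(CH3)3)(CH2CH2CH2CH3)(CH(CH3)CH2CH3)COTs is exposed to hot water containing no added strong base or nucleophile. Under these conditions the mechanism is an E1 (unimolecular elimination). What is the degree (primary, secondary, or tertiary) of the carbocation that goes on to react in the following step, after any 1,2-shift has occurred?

Step 1: The C–O bond breaks with both electrons going to the tosylate; TsO⁻ leaves and a tertiary carbocation remains.
No single 1,2-shift to an adjacent carbon would give a more-substituted cation, so no rearrangement occurs.

tertiary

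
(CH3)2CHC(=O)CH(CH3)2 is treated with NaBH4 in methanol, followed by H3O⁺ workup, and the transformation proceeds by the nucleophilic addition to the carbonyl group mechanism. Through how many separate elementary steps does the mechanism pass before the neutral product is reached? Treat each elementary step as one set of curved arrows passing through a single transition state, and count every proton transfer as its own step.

2

Step 1: A lone pair / filled orbital on H⁻ (delivered from BH4⁻) attacks the electrophilic carbonyl carbon; the π(C=O) electrons shift onto oxygen, producing a tetrahedral alkoxide intermediate.
Step 2: The alkoxide picks up a proton during H3O⁺ workup to yield an alcohol.
Total: 2 elementary steps.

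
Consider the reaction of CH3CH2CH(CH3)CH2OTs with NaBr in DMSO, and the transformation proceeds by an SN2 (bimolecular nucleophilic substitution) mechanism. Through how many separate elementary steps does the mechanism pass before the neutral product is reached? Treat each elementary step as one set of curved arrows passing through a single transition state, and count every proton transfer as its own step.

Step 1: Backside attack by Br⁻ on the carbon bearing the tosylate: the new C–Br bond forms as the C–O bond breaks, with Walden inversion at carbon.
Total: 1 elementary step.

1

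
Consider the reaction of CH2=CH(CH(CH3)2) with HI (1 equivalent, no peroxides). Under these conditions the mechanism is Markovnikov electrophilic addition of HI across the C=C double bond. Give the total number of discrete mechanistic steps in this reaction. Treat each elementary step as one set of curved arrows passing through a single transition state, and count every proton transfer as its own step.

Step 1: Protonation of the alkene by HI: the π bond acts as the nucleophile and picks up H⁺, giving the more stable (Markovnikov) secondary carbocation. The H–I bond breaks heterolytically, releasing I⁻.
Step 2: Carbocation rearrangement: a 1,2-hydride shift from the adjacent isopropyl carbon converts the initially-formed secondary cation into the more stable tertiary cation.
Step 3: The I⁻ anion donates a lone pair to the carbocation, forming the new C–I σ-bond and giving the neutral alkyl halide.
Total: 3 elementary steps.

3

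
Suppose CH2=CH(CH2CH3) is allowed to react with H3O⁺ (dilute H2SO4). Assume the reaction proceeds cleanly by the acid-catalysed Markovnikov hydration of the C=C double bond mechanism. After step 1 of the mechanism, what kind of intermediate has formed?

Step 1: The π electrons of the C=C bond attack a proton of H3O⁺; Markovnikov addition places the new C–H on the less-substituted alkene carbon, so the positive charge ends up on the more-substituted carbon — a secondary carbocation. H2O is released.
After step 1 the species present is a secondary carbocation.

secondary carbocation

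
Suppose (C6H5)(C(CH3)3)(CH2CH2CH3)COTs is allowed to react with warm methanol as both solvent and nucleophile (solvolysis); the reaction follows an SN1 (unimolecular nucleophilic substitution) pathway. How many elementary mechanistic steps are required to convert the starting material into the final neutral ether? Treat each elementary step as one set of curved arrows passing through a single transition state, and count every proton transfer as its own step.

3

Step 1: Rate-determining heterolysis of the C–O bond gives TsO⁻ and a tertiary carbocation.
(No 1,2-shift: no single shift to an adjacent carbon would give a more stable cation.)
Step 2: CH3OH donates an oxygen lone pair into the empty p orbital of the cation, giving a protonated ether (an oxonium ion).
Step 3: A second solvent molecule removes the proton on oxygen, giving the neutral ether product.
Total: 3 elementary steps.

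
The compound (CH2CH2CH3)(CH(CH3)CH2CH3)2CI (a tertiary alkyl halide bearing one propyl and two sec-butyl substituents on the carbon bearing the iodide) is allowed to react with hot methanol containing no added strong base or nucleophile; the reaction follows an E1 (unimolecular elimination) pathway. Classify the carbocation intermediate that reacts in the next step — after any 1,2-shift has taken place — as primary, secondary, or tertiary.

Step 1: Ionisation: the C–I σ-bond cleaves heterolytically; both bonding electrons depart with I⁻, leaving a tertiary carbocation at the α-carbon.
No single 1,2-shift to an adjacent carbon would give a more-substituted cation, so no rearrangement occurs.

tertiary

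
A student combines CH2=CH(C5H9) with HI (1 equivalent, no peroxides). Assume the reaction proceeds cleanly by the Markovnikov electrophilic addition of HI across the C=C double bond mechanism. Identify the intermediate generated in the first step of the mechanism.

Step 1: Protonation of the alkene by HI: the π bond acts as the nucleophile and picks up H⁺, giving the more stable (Markovnikov) secondary carbocation. The H–I bond breaks heterolytically, releasing I⁻.
After step 1 the species present is a secondary carbocation.

secondary carbocation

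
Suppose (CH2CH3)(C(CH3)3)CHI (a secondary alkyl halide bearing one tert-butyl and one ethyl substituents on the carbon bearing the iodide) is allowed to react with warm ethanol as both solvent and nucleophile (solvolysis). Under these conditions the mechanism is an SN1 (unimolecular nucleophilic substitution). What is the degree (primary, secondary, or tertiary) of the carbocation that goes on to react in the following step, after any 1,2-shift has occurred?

Step 1: Ionisation: the C–I σ-bond cleaves heterolytically; both bonding electrons depart with I⁻, leaving a secondary carbocation at the α-carbon.
Step 2: Carbocation rearrangement: a 1,2-methyl shift from the adjacent tert-butyl carbon converts the initially-formed secondary cation into the more stable tertiary cation.
The cation rearranges from secondary to tertiary via a 1,2-methyl shift from the adjacent tert-butyl carbon; the tertiary cation is what reacts next.

tertiary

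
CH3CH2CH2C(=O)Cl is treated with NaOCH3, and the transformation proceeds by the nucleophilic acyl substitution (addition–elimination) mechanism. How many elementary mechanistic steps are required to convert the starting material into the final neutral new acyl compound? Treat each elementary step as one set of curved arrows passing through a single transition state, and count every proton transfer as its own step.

Step 1: Nucleophilic addition of CH3O⁻ to the acyl carbon breaks the π(C=O) bond and yields a tetrahedral, anionic intermediate.
Step 2: Collapse of the tetrahedral intermediate: the alkoxide oxygen pushes its lone pair back to re-form C=O while Cl⁻ leaves.
Total: 2 elementary steps.

2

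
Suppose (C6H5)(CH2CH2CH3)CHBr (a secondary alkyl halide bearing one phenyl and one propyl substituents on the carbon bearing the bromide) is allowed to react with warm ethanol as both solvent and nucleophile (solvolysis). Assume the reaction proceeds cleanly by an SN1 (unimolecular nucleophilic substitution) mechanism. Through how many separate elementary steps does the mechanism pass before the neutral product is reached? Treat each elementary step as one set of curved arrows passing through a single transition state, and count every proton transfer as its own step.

Step 1: Rate-determining heterolysis of the C–Br bond gives Br⁻ and a secondary carbocation.
(No 1,2-shift: no single shift to an adjacent carbon would give a more stable cation.)
Step 2: CH3CH2OH donates an oxygen lone pair into the empty p orbital of the cation, giving a protonated ether (an oxonium ion).
Step 3: Proton transfer from the O–H of the oxonium ion to a solvent molecule delivers the neutral ether.
Total: 3 elementary steps.

3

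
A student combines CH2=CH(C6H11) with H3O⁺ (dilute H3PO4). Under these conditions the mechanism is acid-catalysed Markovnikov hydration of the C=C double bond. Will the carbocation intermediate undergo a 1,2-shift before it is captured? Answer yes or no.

yes

The first-formed carbocation is secondary.
The adjacent cyclohexyl carbon already bears 2 other carbon substituents and has a hydrogen to migrate; after a 1,2-hydride shift from that carbon the positive charge sits on a tertiary centre.
Tertiary is more stable than secondary, so the shift occurs.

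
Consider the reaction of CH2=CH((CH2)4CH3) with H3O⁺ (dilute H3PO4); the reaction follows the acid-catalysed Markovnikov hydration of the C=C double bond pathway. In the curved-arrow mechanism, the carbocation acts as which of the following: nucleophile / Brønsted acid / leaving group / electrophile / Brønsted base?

electrophile

Step 2: Nucleophilic capture of the cation by H2O produces the protonated alcohol (an oxonium ion).
The carbocation accepts an electron pair into an empty or π* orbital — it is the electrophile.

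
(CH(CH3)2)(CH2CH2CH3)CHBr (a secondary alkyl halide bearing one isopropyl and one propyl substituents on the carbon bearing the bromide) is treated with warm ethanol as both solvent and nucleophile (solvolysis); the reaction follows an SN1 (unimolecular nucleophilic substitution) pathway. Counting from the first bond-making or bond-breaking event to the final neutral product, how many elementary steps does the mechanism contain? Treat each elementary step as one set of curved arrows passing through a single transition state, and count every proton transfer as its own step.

Step 1: The C–Br bond breaks with both electrons going to the bromide; Br⁻ leaves and a secondary carbocation remains.
Step 2: Carbocation rearrangement: a 1,2-hydride shift from the adjacent isopropyl carbon converts the initially-formed secondary cation into the more stable tertiary cation.
Step 3: CH3CH2OH donates an oxygen lone pair into the empty p orbital of the cation, giving a protonated ether (an oxonium ion).
Step 4: Deprotonation of the oxonium oxygen by solvent ethanol yields the neutral ether.
Total: 4 elementary steps.

4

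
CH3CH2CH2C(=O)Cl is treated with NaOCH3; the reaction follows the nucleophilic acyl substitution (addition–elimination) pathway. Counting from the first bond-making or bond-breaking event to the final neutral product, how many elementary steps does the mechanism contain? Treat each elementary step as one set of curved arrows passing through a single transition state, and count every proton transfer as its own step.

2

Step 1: Nucleophilic addition of CH3O⁻ to the acyl carbon breaks the π(C=O) bond and yields a tetrahedral, anionic intermediate.
Step 2: An oxygen lone pair re-forms the C=O π bond as the C–Cl σ-bond breaks; Cl⁻ is expelled.
Total: 2 elementary steps.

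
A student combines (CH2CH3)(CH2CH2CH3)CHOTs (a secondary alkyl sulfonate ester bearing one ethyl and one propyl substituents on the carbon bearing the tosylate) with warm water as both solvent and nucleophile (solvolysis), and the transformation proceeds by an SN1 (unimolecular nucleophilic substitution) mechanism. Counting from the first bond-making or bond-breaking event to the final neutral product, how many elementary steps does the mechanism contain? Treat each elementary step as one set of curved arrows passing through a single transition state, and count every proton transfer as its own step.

3

Step 1: Rate-determining heterolysis of the C–O bond gives TsO⁻ and a secondary carbocation.
(No 1,2-shift: no single shift to an adjacent carbon would give a more stable cation.)
Step 2: A lone pair on the oxygen of H2O attacks the carbocation, forming a new C–O σ-bond and an oxonium ion.
Step 3: Proton transfer from the O–H of the oxonium ion to a solvent molecule delivers the neutral alcohol.
Total: 3 elementary steps.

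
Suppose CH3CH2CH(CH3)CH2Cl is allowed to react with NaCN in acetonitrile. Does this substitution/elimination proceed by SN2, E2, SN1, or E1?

Conditions: a primary substrate with a strong nucleophile in the polar aprotic solvent acetonitrile.
These conditions are the textbook signature of the SN2 pathway.
An unhindered substrate with a strong nucleophile in a polar aprotic solvent favours one-step backside displacement.

SN2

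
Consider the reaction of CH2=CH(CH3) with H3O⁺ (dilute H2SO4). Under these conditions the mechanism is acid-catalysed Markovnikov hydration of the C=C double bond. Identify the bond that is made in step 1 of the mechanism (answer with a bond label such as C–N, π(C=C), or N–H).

C–H

Step 1: Protonation of the alkene by H3O⁺: the π bond acts as the nucleophile and picks up H⁺, giving the more stable (Markovnikov) secondary carbocation. H2O is released.
The bond formed in this step is the C–H bond.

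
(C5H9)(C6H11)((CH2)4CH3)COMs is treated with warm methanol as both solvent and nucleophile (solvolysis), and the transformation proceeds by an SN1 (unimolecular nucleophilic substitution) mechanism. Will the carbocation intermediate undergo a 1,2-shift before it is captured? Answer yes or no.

no

The first-formed carbocation is tertiary.
No single 1,2-shift to an adjacent carbon would produce a more-substituted cation than the one already present, so no rearrangement occurs.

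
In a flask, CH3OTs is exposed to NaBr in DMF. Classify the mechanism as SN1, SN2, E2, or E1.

SN2

Conditions: a methyl substrate with a strong nucleophile in the polar aprotic solvent DMF.
These conditions are the textbook signature of the SN2 pathway.
An unhindered substrate with a strong nucleophile in a polar aprotic solvent favours one-step backside displacement.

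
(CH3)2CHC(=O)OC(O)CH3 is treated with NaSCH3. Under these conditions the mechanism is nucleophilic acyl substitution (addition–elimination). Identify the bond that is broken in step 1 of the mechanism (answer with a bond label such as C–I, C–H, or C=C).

π(C=O)

Step 1: A lone pair on the S of CH3S⁻ attacks the electrophilic acyl carbon; the π(C=O) electrons move onto oxygen, giving a tetrahedral intermediate.
The bond broken in this step is the π(C=O) bond.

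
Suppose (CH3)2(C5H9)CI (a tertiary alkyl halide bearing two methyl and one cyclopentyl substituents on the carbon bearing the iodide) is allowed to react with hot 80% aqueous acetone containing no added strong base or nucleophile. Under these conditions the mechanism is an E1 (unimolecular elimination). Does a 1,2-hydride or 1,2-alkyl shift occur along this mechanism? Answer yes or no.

no

The first-formed carbocation is tertiary.
No single 1,2-shift to an adjacent carbon would produce a more-substituted cation than the one already present, so no rearrangement occurs.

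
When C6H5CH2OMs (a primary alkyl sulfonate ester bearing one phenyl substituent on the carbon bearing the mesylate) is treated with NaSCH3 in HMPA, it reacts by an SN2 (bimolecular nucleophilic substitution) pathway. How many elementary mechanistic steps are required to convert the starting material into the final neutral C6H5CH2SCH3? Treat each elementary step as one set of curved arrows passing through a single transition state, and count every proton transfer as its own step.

Step 1: The methanethiolate nucleophile donates a lone pair from S to the α-carbon in a backside attack; simultaneously the C–O σ-bond breaks and both of its electrons leave with MsO⁻. One concerted step with inversion of configuration.
Total: 1 elementary step.

1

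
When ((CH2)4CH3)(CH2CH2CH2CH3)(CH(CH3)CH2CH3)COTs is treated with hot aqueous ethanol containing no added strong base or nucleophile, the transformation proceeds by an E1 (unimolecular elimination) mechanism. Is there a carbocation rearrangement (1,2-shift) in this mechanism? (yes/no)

no

The first-formed carbocation is tertiary.
No single 1,2-shift to an adjacent carbon would produce a more-substituted cation than the one already present, so no rearrangement occurs.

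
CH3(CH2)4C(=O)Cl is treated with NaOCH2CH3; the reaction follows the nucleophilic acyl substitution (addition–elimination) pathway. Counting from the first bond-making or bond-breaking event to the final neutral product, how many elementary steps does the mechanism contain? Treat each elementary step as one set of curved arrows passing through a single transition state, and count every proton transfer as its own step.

Step 1: Nucleophilic addition of CH3CH2O⁻ to the acyl carbon breaks the π(C=O) bond and yields a tetrahedral, anionic intermediate.
Step 2: Elimination step: re-formation of the carbonyl π bond drives out Cl⁻, giving the new acyl compound.
Total: 2 elementary steps.

2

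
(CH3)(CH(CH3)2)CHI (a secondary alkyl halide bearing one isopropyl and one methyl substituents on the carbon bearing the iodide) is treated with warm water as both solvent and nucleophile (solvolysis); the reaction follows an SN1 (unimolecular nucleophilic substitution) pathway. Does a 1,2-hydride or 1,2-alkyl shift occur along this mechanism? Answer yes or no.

yes

The first-formed carbocation is secondary.
The adjacent isopropyl carbon already bears 2 other carbon substituents and has a hydrogen to migrate; after a 1,2-hydride shift from that carbon the positive charge sits on a tertiary centre.
Tertiary is more stable than secondary, so the shift occurs.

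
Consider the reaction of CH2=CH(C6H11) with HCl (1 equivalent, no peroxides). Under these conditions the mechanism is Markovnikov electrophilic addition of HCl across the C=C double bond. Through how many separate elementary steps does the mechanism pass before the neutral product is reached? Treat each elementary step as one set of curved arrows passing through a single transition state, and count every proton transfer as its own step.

Step 1: Electrophilic addition begins with the π(C=C) electrons forming a bond to the proton of HCl. Following Markovnikov's rule, the resulting cation is secondary. The H–Cl bond breaks heterolytically, releasing Cl⁻.
Step 2: Carbocation rearrangement: a 1,2-hydride shift from the adjacent cyclohexyl carbon converts the initially-formed secondary cation into the more stable tertiary cation.
Step 3: Nucleophilic attack by Cl⁻ on the carbocation completes the addition, giving R–Cl.
Total: 3 elementary steps.

3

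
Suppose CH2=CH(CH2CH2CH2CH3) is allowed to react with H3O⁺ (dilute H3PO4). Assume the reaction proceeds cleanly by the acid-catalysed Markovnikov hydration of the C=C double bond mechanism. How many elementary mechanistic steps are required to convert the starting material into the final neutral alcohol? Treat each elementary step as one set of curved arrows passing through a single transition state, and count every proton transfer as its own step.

Step 1: The π electrons of the C=C bond attack a proton of H3O⁺; Markovnikov addition places the new C–H on the less-substituted alkene carbon, so the positive charge ends up on the more-substituted carbon — a secondary carbocation. H2O is released.
(No 1,2-shift: no single shift to an adjacent carbon would give a more stable cation.)
Step 2: A lone pair on the oxygen of H2O attacks the carbocation, forming a C–O bond and an oxonium ion (a protonated alcohol).
Step 3: Proton transfer from the O–H of the oxonium ion to H2O completes the catalytic cycle and yields the alcohol.
Total: 3 elementary steps.

3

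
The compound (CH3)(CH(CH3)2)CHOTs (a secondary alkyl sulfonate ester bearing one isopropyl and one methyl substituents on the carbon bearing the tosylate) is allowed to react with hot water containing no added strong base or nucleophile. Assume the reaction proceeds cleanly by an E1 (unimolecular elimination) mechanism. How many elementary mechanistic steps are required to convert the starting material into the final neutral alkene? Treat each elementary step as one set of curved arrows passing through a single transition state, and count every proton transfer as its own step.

Step 1: The C–O bond breaks with both electrons going to the tosylate; TsO⁻ leaves and a secondary carbocation remains.
Step 2: A hydride (H with its bonding pair) migrates from the adjacent isopropyl carbon to the cationic centre — a 1,2-hydride shift — upgrading the secondary cation to a tertiary one.
Step 3: Loss of a β-proton to a water molecule of the solvent: the C–H bonding pair collapses toward the cationic carbon to form the C=C π bond, yielding the alkene.
Total: 3 elementary steps.

3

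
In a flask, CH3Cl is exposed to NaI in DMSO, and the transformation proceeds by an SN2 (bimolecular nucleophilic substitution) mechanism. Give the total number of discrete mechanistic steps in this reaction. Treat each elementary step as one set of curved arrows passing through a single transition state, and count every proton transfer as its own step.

Step 1: The iodide nucleophile donates a lone pair from I to the α-carbon in a backside attack; simultaneously the C–Cl σ-bond breaks and both of its electrons leave with Cl⁻. One concerted step with inversion of configuration.
Total: 1 elementary step.

1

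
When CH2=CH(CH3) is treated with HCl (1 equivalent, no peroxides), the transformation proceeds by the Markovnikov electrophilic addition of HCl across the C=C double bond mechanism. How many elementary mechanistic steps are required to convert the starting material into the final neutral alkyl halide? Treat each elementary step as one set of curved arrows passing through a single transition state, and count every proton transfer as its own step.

2

Step 1: Electrophilic addition begins with the π(C=C) electrons forming a bond to the proton of HCl. Following Markovnikov's rule, the resulting cation is secondary. The H–Cl bond breaks heterolytically, releasing Cl⁻.
(No 1,2-shift: no single shift to an adjacent carbon would give a more stable cation.)
Step 2: Nucleophilic attack by Cl⁻ on the carbocation completes the addition, giving R–Cl.
Total: 2 elementary steps.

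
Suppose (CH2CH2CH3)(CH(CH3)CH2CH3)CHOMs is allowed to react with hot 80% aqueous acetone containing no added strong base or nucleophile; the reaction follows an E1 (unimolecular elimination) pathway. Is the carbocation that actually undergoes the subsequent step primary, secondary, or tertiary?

Step 1: Unassisted departure of MsO⁻ (taking the C–O bonding pair) generates a secondary carbocation.
Step 2: A 1,2-hydride shift from the adjacent sec-butyl carbon moves the positive charge from the secondary centre to an adjacent carbon, generating a more stable tertiary carbocation.
The cation rearranges from secondary to tertiary via a 1,2-hydride shift from the adjacent sec-butyl carbon; the tertiary cation is what reacts next.

tertiary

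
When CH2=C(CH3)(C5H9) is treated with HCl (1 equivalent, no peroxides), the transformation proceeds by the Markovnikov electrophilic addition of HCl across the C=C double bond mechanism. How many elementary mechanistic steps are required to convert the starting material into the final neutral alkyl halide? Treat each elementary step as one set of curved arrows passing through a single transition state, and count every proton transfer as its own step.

2

Step 1: Electrophilic addition begins with the π(C=C) electrons forming a bond to the proton of HCl. Following Markovnikov's rule, the resulting cation is tertiary. The H–Cl bond breaks heterolytically, releasing Cl⁻.
(No 1,2-shift: no single shift to an adjacent carbon would give a more stable cation.)
Step 2: The Cl⁻ anion donates a lone pair to the carbocation, forming the new C–Cl σ-bond and giving the neutral alkyl halide.
Total: 2 elementary steps.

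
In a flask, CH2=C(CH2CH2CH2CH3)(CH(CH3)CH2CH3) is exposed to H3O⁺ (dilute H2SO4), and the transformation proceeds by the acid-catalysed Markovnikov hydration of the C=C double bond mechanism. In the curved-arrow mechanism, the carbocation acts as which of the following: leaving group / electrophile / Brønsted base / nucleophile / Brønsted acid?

electrophile

Step 2: Water acts as the nucleophile: an oxygen lone pair bonds to the cationic carbon, giving an oxonium-ion intermediate.
The carbocation accepts an electron pair into an empty or π* orbital — it is the electrophile.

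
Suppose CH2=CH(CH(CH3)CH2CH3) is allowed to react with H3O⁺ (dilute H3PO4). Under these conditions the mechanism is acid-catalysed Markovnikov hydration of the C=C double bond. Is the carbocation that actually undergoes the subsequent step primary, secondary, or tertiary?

tertiary

Step 1: The π electrons of the C=C bond attack a proton of H3O⁺; Markovnikov addition places the new C–H on the less-substituted alkene carbon, so the positive charge ends up on the more-substituted carbon — a secondary carbocation. H2O is released.
Step 2: A hydride (H with its bonding pair) migrates from the adjacent sec-butyl carbon to the cationic centre — a 1,2-hydride shift — upgrading the secondary cation to a tertiary one.
The cation rearranges from secondary to tertiary via a 1,2-hydride shift from the adjacent sec-butyl carbon; the tertiary cation is what reacts next.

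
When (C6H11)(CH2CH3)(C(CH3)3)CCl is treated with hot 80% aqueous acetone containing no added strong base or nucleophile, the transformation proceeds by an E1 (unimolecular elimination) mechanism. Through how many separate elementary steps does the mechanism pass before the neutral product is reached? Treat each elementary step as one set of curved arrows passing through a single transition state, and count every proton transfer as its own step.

Step 1: The C–Cl bond breaks with both electrons going to the chloride; Cl⁻ leaves and a tertiary carbocation remains.
(No 1,2-shift: no single shift to an adjacent carbon would give a more stable cation.)
Step 2: Loss of a β-proton to a water molecule of the solvent: the C–H bonding pair collapses toward the cationic carbon to form the C=C π bond, yielding the alkene.
Total: 2 elementary steps.

2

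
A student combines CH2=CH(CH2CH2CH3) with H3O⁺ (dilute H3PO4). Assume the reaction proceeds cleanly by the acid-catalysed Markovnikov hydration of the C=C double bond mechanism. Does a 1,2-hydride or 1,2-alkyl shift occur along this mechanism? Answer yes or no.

no

The first-formed carbocation is secondary.
No single 1,2-shift to an adjacent carbon would produce a more-substituted cation than the one already present, so no rearrangement occurs.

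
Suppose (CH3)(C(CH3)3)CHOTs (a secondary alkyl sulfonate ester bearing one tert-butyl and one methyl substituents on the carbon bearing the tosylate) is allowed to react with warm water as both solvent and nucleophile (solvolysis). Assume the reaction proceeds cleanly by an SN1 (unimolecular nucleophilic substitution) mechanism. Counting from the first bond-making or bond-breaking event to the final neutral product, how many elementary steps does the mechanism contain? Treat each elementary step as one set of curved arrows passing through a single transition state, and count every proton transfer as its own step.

4

Step 1: Rate-determining heterolysis of the C–O bond gives TsO⁻ and a secondary carbocation.
Step 2: Carbocation rearrangement: a 1,2-methyl shift from the adjacent tert-butyl carbon converts the initially-formed secondary cation into the more stable tertiary cation.
Step 3: Nucleophilic capture: the oxygen of H2O bonds to the cationic carbon, producing an oxonium-ion intermediate.
Step 4: Proton transfer from the O–H of the oxonium ion to a solvent molecule delivers the neutral alcohol.
Total: 4 elementary steps.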